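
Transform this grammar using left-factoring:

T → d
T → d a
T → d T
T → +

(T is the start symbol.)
T → d T'
T' → ε
T' → a
T' → T
T → +

Left-factoring transforms A → αβ₁ | αβ₂ into A → αA' and A' → β₁ | β₂
(α is the longest common prefix among the alternatives). Repeat until
no nonterminal has two alternatives with a common prefix.

Round 1: T has alternatives sharing prefix 'd'. Introduce T': T → d T'
  Add: T' → ε
  Add: T' → a
  Add: T' → T

No remaining common prefixes — done.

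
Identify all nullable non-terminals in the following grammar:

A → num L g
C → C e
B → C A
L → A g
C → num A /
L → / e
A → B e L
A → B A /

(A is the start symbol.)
None

A non-terminal is nullable if it can derive ε (the empty string): either it has an ε-production, or it has a production whose right-hand side consists entirely of nullable non-terminals.

There are no ε-productions, so no non-terminal can derive ε.
No non-terminals are nullable.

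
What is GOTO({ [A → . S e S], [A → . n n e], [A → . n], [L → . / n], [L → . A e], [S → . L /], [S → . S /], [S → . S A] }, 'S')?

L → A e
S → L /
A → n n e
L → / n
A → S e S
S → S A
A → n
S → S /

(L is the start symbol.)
{ [A → . S e S], [A → . n n e], [A → . n], [A → S . e S], [L → . / n], [L → . A e], [S → . L /], [S → . S /], [S → . S A], [S → S . /], [S → S . A] }

GOTO(I, 'S') = CLOSURE({ [A → αX.β] : [A → α.Xβ] ∈ I, X = 'S' })

Items with dot before 'S', with the dot advanced:
  [A → . S e S] → [A → S . e S]
  [S → . S /] → [S → S . /]
  [S → . S A] → [S → S . A]
Closure of the advanced items:
  [S → S . A] has the dot before A: add [A → . n n e], [A → . S e S], [A → . n]
  [A → . S e S] has the dot before S: add [S → . L /], [S → . S A], [S → . S /]
  [S → . L /] has the dot before L: add [L → . A e], [L → . / n]

GOTO = { [A → . S e S], [A → . n n e], [A → . n], [A → S . e S], [L → . / n], [L → . A e], [S → . L /], [S → . S /], [S → . S A], [S → S . /], [S → S . A] }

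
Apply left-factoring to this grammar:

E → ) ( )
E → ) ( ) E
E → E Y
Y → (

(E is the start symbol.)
E → ) ( ) E'
E' → ε
E' → E
E → E Y
Y → (

Left-factoring transforms A → αβ₁ | αβ₂ into A → αA' and A' → β₁ | β₂
(α is the longest common prefix among the alternatives). Repeat until
no nonterminal has two alternatives with a common prefix.

Round 1: E has alternatives sharing prefix ') ( )'. Introduce E': E → ) ( ) E'
  Add: E' → ε
  Add: E' → E

No remaining common prefixes — done.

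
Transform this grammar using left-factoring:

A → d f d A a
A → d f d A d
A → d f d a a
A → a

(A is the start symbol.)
A → d f d A'
A' → A A''
A'' → a
A'' → d
A' → a a
A → a

Left-factoring transforms A → αβ₁ | αβ₂ into A → αA' and A' → β₁ | β₂
(α is the longest common prefix among the alternatives). Repeat until
no nonterminal has two alternatives with a common prefix.

Round 1: A has alternatives sharing prefix 'd f d'. Introduce A': A → d f d A'
  Add: A' → A a
  Add: A' → A d
  Add: A' → a a

Round 2: A' has alternatives sharing prefix 'A'. Introduce A'': A' → A A''
  Add: A'' → a
  Add: A'' → d

No remaining common prefixes — done.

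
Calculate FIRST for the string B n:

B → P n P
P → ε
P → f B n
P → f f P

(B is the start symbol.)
FIRST sets of the non-terminals involved (from the grammar, by fixed-point iteration):
  FIRST(B) = { 'f', 'n' }

To compute FIRST(B n), process the symbols left to right:
Symbol B is a non-terminal. Add FIRST(B) \ {ε} = { 'f', 'n' }
B is not nullable (ε ∉ FIRST(B)), so stop here.
FIRST(B n) = { 'f', 'n' }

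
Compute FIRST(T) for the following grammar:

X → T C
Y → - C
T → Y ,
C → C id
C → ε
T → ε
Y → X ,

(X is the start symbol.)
{ ',', '-', 'id', ε }

FIRST sets of the other non-terminals involved (by the same procedure, iterated to a fixed point):
  FIRST(Y) = { ',', '-', 'id' }

From T → Y ,:
  - Y is a non-terminal: add FIRST(Y) \ {ε} = { ',', '-', 'id' }
    Y is not nullable, so stop
From T → ε:
  - ε-production, so ε ∈ FIRST(T)

Collecting: FIRST(T) = { ',', '-', 'id', ε }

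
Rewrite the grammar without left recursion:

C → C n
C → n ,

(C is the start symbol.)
C is directly left-recursive. The standard transformation for
  A → A α₁ | ... | A α_m | β₁ | ... | β_n
is
  A  → β₁ A' | ... | β_n A'
  A' → α₁ A' | ... | α_m A' | ε

C → n , becomes C → n , C'
C → C n becomes C' → n C'
Add C' → ε

Resulting grammar:
C → n , C'
C' → n C'
C' → ε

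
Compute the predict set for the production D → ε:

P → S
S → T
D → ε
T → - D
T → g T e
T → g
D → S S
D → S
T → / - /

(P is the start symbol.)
{ $, '-', '/', 'e', 'g' }

PREDICT(D → ε) = (FIRST(RHS) \ {ε}) ∪ (FOLLOW(D) if ε ∈ FIRST(RHS), i.e. RHS ⇒* ε)
The right-hand side is ε (FIRST(ε) = { ε }), so the predict set is FOLLOW(D) = { $, '-', '/', 'e', 'g' }
PREDICT(D → ε) = { $, '-', '/', 'e', 'g' }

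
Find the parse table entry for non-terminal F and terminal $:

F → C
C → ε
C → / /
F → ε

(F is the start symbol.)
F → C, F → ε

To find M[F, $], we find productions for F where $ is in the predict set (PREDICT(N → α) = (FIRST(α) \ {ε}) ∪ (FOLLOW(N) if α ⇒* ε)).

Relevant sets:
  FIRST(C) = { '/', ε }
  FOLLOW(F) = { $ }

F → C: PREDICT = { $, '/' }
  $ is in predict set, so this production goes in M[F, $]
F → ε: PREDICT = { $ }
  $ is in predict set, so this production goes in M[F, $]

M[F, $] = F → C, F → ε  (a multiply-defined cell — the grammar is not LL(1))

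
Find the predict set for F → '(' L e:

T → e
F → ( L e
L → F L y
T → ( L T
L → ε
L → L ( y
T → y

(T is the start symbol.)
{ '(' }

PREDICT(F → '(' L e) = (FIRST(RHS) \ {ε}) ∪ (FOLLOW(F) if ε ∈ FIRST(RHS), i.e. RHS ⇒* ε)
FIRST('(' L e) = { '(' }
ε ∉ FIRST('(' L e), so FOLLOW(F) is not added.
PREDICT(F → '(' L e) = { '(' }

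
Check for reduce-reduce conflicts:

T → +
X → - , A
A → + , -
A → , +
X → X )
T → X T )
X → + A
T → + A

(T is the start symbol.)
Yes — I15: [T → + A .] vs [X → + A .]

A reduce-reduce conflict occurs when an LR(0) state has two complete items [A → α .] and [B → β .] — both call for a reduction, and with no lookahead the parser cannot choose between them.

Augment with T' → T and build the canonical LR(0) collection (I0 = CLOSURE({[T' → . T]}), then GOTO on every symbol after a dot until no new states appear). It has 16 states:
  I0: { [T → . + A], [T → . +], [T → . X T )], [T' → . T], [X → . + A], [X → . - , A], [X → . X )] }  — shift
  I1: { [A → . + , -], [A → . , +], [T → + . A], [T → + .], [X → + . A] }  — shift, reduce
  I2: { [X → - . , A] }  — shift
  I3: { [T' → T .] }  — accept
  I4: { [T → . + A], [T → . +], [T → . X T )], [T → X . T )], [X → . + A], [X → . - , A], [X → . X )], [X → X . )] }  — shift
  I5: { [X → X ) .] }  — reduce
  I6: { [T → X T . )] }  — shift
  I7: { [T → X T ) .] }  — reduce
  I8: { [A → . + , -], [A → . , +], [X → - , . A] }  — shift
  I9: { [A → + . , -] }  — shift
  I10: { [A → , . +] }  — shift
  I11: { [X → - , A .] }  — reduce
  I12: { [A → , + .] }  — reduce
  I13: { [A → + , . -] }  — shift
  I14: { [A → + , - .] }  — reduce
  I15: { [T → + A .], [X → + A .] }  — 2 reduces

I15 contains complete items [T → + A .], [X → + A .] — reduce-reduce conflict.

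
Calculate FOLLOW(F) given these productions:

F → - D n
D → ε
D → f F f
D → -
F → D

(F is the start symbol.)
To compute FOLLOW(F), find every occurrence of F on a right-hand side N → α F β: add FIRST(β) \ {ε}, and if β is empty or nullable also add FOLLOW(N). Iterate to a fixed point.

F is the start symbol, so $ ∈ FOLLOW(F).
In D → f F f: F is followed by f, add FIRST(f) \ {ε} = { 'f' }

Taking the union: FOLLOW(F) = { $, 'f' }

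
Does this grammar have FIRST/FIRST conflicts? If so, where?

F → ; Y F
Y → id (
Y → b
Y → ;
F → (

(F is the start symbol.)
No FIRST/FIRST conflicts.

A FIRST/FIRST conflict occurs when two productions N → α and N → β for the same non-terminal have FIRST(α) ∩ FIRST(β) ≠ ∅ (with ε ∈ FIRST of a nullable right-hand side, so two nullable alternatives also conflict).

Productions for F:
  F → ; Y F: FIRST = { ';' }
  F → (: FIRST = { '(' }
Productions for Y:
  Y → id (: FIRST = { 'id' }
  Y → b: FIRST = { 'b' }
  Y → ;: FIRST = { ';' }

All alternatives of each non-terminal have pairwise disjoint FIRST sets.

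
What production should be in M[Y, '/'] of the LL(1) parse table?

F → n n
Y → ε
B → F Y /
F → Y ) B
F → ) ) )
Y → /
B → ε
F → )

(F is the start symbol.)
Y → ε, Y → /

To find M[Y, '/'], we find productions for Y where '/' is in the predict set (PREDICT(N → α) = (FIRST(α) \ {ε}) ∪ (FOLLOW(N) if α ⇒* ε)).

Relevant sets:
  FOLLOW(Y) = { ')', '/' }

Y → ε: PREDICT = { ')', '/' }
  '/' is in predict set, so this production goes in M[Y, '/']
Y → /: PREDICT = { '/' }
  '/' is in predict set, so this production goes in M[Y, '/']

M[Y, '/'] = Y → ε, Y → /  (a multiply-defined cell — the grammar is not LL(1))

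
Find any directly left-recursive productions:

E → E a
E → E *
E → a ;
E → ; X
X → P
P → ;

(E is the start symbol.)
Direct left recursion occurs when N → N α for some non-terminal N (the right-hand side begins with the left-hand side itself).

E → E a: LEFT RECURSIVE (starts with E)
E → E *: LEFT RECURSIVE (starts with E)
E → a ;: starts with a
E → ; X: starts with ';'
X → P: starts with P
P → ;: starts with ';'

The grammar has direct left recursion on: E.

Answer: Yes, E is left-recursive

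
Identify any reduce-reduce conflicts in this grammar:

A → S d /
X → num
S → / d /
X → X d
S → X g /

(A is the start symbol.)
No reduce-reduce conflicts

A reduce-reduce conflict occurs when an LR(0) state has two complete items [A → α .] and [B → β .] — both call for a reduction, and with no lookahead the parser cannot choose between them.

Augment with A' → A and build the canonical LR(0) collection (I0 = CLOSURE({[A' → . A]}), then GOTO on every symbol after a dot until no new states appear). It has 13 states:
  I0: { [A → . S d /], [A' → . A], [S → . / d /], [S → . X g /], [X → . X d], [X → . num] }  — shift
  I1: { [S → / . d /] }  — shift
  I2: { [A' → A .] }  — accept
  I3: { [A → S . d /] }  — shift
  I4: { [S → X . g /], [X → X . d] }  — shift
  I5: { [X → num .] }  — reduce
  I6: { [X → X d .] }  — reduce
  I7: { [S → X g . /] }  — shift
  I8: { [S → X g / .] }  — reduce
  I9: { [A → S d . /] }  — shift
  I10: { [A → S d / .] }  — reduce
  I11: { [S → / d . /] }  — shift
  I12: { [S → / d / .] }  — reduce

No state contains more than one complete item.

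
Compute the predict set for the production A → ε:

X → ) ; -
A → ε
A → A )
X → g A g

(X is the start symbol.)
PREDICT(A → ε) = (FIRST(RHS) \ {ε}) ∪ (FOLLOW(A) if ε ∈ FIRST(RHS), i.e. RHS ⇒* ε)
The right-hand side is ε (FIRST(ε) = { ε }), so the predict set is FOLLOW(A) = { ')', 'g' }
PREDICT(A → ε) = { ')', 'g' }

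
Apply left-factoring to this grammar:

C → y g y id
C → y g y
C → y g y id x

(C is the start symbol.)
C → y g y C'
C' → id C''
C'' → ε
C'' → x
C' → ε

Left-factoring transforms A → αβ₁ | αβ₂ into A → αA' and A' → β₁ | β₂
(α is the longest common prefix among the alternatives). Repeat until
no nonterminal has two alternatives with a common prefix.

Round 1: C has alternatives sharing prefix 'y g y'. Introduce C': C → y g y C'
  Add: C' → id
  Add: C' → ε
  Add: C' → id x

Round 2: C' has alternatives sharing prefix 'id'. Introduce C'': C' → id C''
  Add: C'' → ε
  Add: C'' → x

No remaining common prefixes — done.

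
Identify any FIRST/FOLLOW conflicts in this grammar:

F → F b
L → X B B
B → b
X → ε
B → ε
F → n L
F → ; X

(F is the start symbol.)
Yes. B → b with FOLLOW(B) on { 'b' }

Nullable non-terminals: B, L, X.

B: nullable alternative(s) B → ε; FOLLOW(B) = { $, 'b' }
  B → b: FIRST \ {ε} = { 'b' } — overlaps FOLLOW(B) on { 'b' }: CONFLICT
  B → ε: FIRST \ {ε} = { } — this is the only nullable alternative, skip
L has a nullable alternative but only one production, so nothing to check.
X has a nullable alternative but only one production, so nothing to check.

F has no nullable alternative, so no FIRST/FOLLOW check is needed there.

So the grammar has 1 FIRST/FOLLOW conflict (marked CONFLICT above).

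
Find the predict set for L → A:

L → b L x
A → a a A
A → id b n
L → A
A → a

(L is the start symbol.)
{ 'a', 'id' }

PREDICT(L → A) = (FIRST(RHS) \ {ε}) ∪ (FOLLOW(L) if ε ∈ FIRST(RHS), i.e. RHS ⇒* ε)
FIRST(A) = { 'a', 'id' }
FIRST(A) = { 'a', 'id' }
ε ∉ FIRST(A), so FOLLOW(L) is not added.
PREDICT(L → A) = { 'a', 'id' }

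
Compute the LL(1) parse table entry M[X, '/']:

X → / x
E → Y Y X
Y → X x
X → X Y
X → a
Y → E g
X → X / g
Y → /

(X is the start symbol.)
To find M[X, '/'], we find productions for X where '/' is in the predict set (PREDICT(N → α) = (FIRST(α) \ {ε}) ∪ (FOLLOW(N) if α ⇒* ε)).

Relevant sets:
  FIRST(X) = { '/', 'a' }

X → / x: PREDICT = { '/' }
  '/' is in predict set, so this production goes in M[X, '/']
X → X Y: PREDICT = { '/', 'a' }
  '/' is in predict set, so this production goes in M[X, '/']
X → a: PREDICT = { 'a' }
X → X / g: PREDICT = { '/', 'a' }
  '/' is in predict set, so this production goes in M[X, '/']

M[X, '/'] = X → / x, X → X Y, X → X / g  (a multiply-defined cell — the grammar is not LL(1))

Answer: X → / x, X → X Y, X → X / g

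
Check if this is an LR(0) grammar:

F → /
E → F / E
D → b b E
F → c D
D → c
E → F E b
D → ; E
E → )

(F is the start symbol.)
A grammar is LR(0) if no state in the canonical LR(0) collection has:
  - both a shift item (dot before a terminal) and a complete item (shift-reduce conflict), or
  - two or more complete items (reduce-reduce conflict; the accept item [F' → F .] counts as a complete item here).

Augment with F' → F and build the canonical LR(0) collection (I0 = CLOSURE({[F' → . F]}), then GOTO on every symbol after a dot until no new states appear). It has 17 states:
  I0: { [F → . /], [F → . c D], [F' → . F] }  — shift
  I1: { [F → / .] }  — reduce
  I2: { [F' → F .] }  — accept
  I3: { [D → . ; E], [D → . b b E], [D → . c], [F → c . D] }  — shift
  I4: { [D → ; . E], [E → . )], [E → . F / E], [E → . F E b], [F → . /], [F → . c D] }  — shift
  I5: { [F → c D .] }  — reduce
  I6: { [D → b . b E] }  — shift
  I7: { [D → c .] }  — reduce
  I8: { [D → b b . E], [E → . )], [E → . F / E], [E → . F E b], [F → . /], [F → . c D] }  — shift
  I9: { [E → ) .] }  — reduce
  I10: { [D → b b E .] }  — reduce
  I11: { [E → . )], [E → . F / E], [E → . F E b], [E → F . / E], [E → F . E b], [F → . /], [F → . c D] }  — shift
  I12: { [E → . )], [E → . F / E], [E → . F E b], [E → F / . E], [F → . /], [F → . c D], [F → / .] }  — shift, reduce
  I13: { [E → F E . b] }  — shift
  I14: { [E → F E b .] }  — reduce
  I15: { [E → F / E .] }  — reduce
  I16: { [D → ; E .] }  — reduce

Conflict in state I12:
  Shift-reduce conflict between [F → / .] and [E → . )]
So the grammar is NOT LR(0).

Answer: No. Shift-reduce conflict between [F → / .] and [E → . )]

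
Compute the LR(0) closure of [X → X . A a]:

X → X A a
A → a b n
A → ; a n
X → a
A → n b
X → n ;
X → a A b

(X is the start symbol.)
Start with: [X → X . A a]
  [X → X . A a] has the dot before A: add [A → . a b n], [A → . ; a n], [A → . n b]
No further items can be added.

CLOSURE = { [A → . ; a n], [A → . a b n], [A → . n b], [X → X . A a] }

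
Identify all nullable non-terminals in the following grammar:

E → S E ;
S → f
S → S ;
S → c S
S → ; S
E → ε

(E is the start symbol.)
{ 'E' }

ε-productions: E → ε
So E is immediately nullable.
No further non-terminal can be added: every production for the remaining non-terminals contains a terminal or a non-nullable non-terminal.
Nullable = { 'E' }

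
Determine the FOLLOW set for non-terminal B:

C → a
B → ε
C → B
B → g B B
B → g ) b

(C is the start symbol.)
{ $, 'g' }

To compute FOLLOW(B), find every occurrence of B on a right-hand side N → α B β: add FIRST(β) \ {ε}, and if β is empty or nullable also add FOLLOW(N). Iterate to a fixed point.

In C → B: B is at the end, add FOLLOW(C)
In B → g B B: B is followed by B, add FIRST(B) \ {ε} = { 'g' }
  B is nullable, so FOLLOW(B) is also included — that is the set being defined, nothing new
In B → g B B: B is at the end; this adds FOLLOW(B) to itself — nothing new

The FOLLOW sets referred to above (computed the same way, to a fixed point):
  FOLLOW(C) = { $ }

Taking the union: FOLLOW(B) = { $, 'g' }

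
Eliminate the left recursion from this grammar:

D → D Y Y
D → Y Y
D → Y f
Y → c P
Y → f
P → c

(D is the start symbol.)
D → Y Y D'
D → Y f D'
D' → Y Y D'
D' → ε
Y → c P
Y → f
P → c

D is directly left-recursive. The standard transformation for
  A → A α₁ | ... | A α_m | β₁ | ... | β_n
is
  A  → β₁ A' | ... | β_n A'
  A' → α₁ A' | ... | α_m A' | ε

D → Y Y becomes D → Y Y D'
D → Y f becomes D → Y f D'
D → D Y Y becomes D' → Y Y D'
Add D' → ε

Productions for other non-terminals are unchanged:
  Y → c P
  Y → f
  P → c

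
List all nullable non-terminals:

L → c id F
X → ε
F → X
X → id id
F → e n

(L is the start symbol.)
{ 'F', 'X' }

A non-terminal is nullable if it can derive ε (the empty string): either it has an ε-production, or it has a production whose right-hand side consists entirely of nullable non-terminals.

ε-productions: X → ε
So X is immediately nullable.
F → X: every symbol on the right is nullable, so F is nullable too.
No further non-terminal can be added: every production for the remaining non-terminals contains a terminal or a non-nullable non-terminal.
Nullable = { 'F', 'X' }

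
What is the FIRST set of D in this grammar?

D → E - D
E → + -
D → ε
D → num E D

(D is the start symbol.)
FIRST sets of the other non-terminals involved (by the same procedure, iterated to a fixed point):
  FIRST(E) = { '+' }

From D → E - D:
  - E is a non-terminal: add FIRST(E) \ {ε} = { '+' }
    E is not nullable, so stop
From D → ε:
  - ε-production, so ε ∈ FIRST(D)
From D → num E D:
  - num is a terminal: add 'num' and stop

Collecting: FIRST(D) = { '+', 'num', ε }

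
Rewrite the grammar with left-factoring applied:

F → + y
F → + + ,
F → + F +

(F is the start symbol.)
Left-factoring transforms A → αβ₁ | αβ₂ into A → αA' and A' → β₁ | β₂
(α is the longest common prefix among the alternatives). Repeat until
no nonterminal has two alternatives with a common prefix.

Round 1: F has alternatives sharing prefix '+'. Introduce F': F → + F'
  Add: F' → y
  Add: F' → + ,
  Add: F' → F +

No remaining common prefixes — done.

Resulting grammar:
F → + F'
F' → y
F' → + ,
F' → F +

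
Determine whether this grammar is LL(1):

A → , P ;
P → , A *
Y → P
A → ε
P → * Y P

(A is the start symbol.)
Yes, the grammar is LL(1).

Relevant sets:
  FOLLOW(A) = { $, '*' }

For A:
  PREDICT(A → ',' P ';') = { ',' }
  PREDICT(A → ε) = { $, '*' }
For P:
  PREDICT(P → ',' A '*') = { ',' }
  PREDICT(P → '*' Y P) = { '*' }
Y has a single production, so nothing to check there.

All predict sets are disjoint. The grammar IS LL(1).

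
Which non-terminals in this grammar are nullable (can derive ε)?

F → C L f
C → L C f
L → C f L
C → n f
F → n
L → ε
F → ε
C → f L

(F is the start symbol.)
{ 'F', 'L' }

A non-terminal is nullable if it can derive ε (the empty string): either it has an ε-production, or it has a production whose right-hand side consists entirely of nullable non-terminals.

ε-productions: L → ε, F → ε
So L, F are immediately nullable.
No further non-terminal can be added: every production for the remaining non-terminals contains a terminal or a non-nullable non-terminal.
Nullable = { 'F', 'L' }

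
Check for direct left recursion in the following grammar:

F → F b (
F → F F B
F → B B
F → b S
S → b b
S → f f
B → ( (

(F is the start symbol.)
Direct left recursion occurs when N → N α for some non-terminal N (the right-hand side begins with the left-hand side itself).

F → F b (: LEFT RECURSIVE (starts with F)
F → F F B: LEFT RECURSIVE (starts with F)
F → B B: starts with B
F → b S: starts with b
S → b b: starts with b
S → f f: starts with f
B → ( (: starts with '('

The grammar has direct left recursion on: F.

Answer: Yes, F is left-recursive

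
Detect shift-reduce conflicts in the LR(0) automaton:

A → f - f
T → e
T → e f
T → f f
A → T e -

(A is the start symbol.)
Yes — I3: [T → e .] vs [T → e . f]

A shift-reduce conflict occurs when an LR(0) state has both:
  - a complete (reduce) item [A → α .] (dot at the end), and
  - a shift item [B → β . c γ] (dot before a terminal).

Augment with A' → A and build the canonical LR(0) collection (I0 = CLOSURE({[A' → . A]}), then GOTO on every symbol after a dot until no new states appear). It has 11 states:
  I0: { [A → . T e -], [A → . f - f], [A' → . A], [T → . e f], [T → . e], [T → . f f] }  — shift
  I1: { [A' → A .] }  — accept
  I2: { [A → T . e -] }  — shift
  I3: { [T → e . f], [T → e .] }  — shift, reduce
  I4: { [A → f . - f], [T → f . f] }  — shift
  I5: { [A → f - . f] }  — shift
  I6: { [T → f f .] }  — reduce
  I7: { [A → f - f .] }  — reduce
  I8: { [T → e f .] }  — reduce
  I9: { [A → T e . -] }  — shift
  I10: { [A → T e - .] }  — reduce

I3 contains reduce item [T → e .] and shift item [T → e . f] — shift-reduce conflict.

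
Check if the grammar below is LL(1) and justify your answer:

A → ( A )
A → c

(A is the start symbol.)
Yes, the grammar is LL(1).

For A:
  PREDICT(A → '(' A ')') = { '(' }
  PREDICT(A → c) = { 'c' }

All predict sets are disjoint. The grammar IS LL(1).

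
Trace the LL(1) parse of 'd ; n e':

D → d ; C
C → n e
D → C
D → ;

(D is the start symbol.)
LL(1) parsing maintains a stack (initially the start symbol over $) and the input. At each step: if the stack top is a terminal, match it against the current input token; if it is a non-terminal N, replace it with the RHS of M[N, lookahead] (the unique production whose predict set contains the lookahead).

Stack is shown with the top on the left.

Stack    Input      Action
--------------------------
D $      d ; n e $  output D → d ; C
d ; C $  d ; n e $  match 'd'
; C $    ; n e $    match ';'
C $      n e $      output C → n e
n e $    n e $      match 'n'
e $      e $        match 'e'
$        $          accept

The string is accepted.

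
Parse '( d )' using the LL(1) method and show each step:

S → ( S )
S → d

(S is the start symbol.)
LL(1) parsing maintains a stack (initially the start symbol over $) and the input. At each step: if the stack top is a terminal, match it against the current input token; if it is a non-terminal N, replace it with the RHS of M[N, lookahead] (the unique production whose predict set contains the lookahead).

Stack is shown with the top on the left.

Stack    Input    Action
------------------------
S $      ( d ) $  output S → ( S )
( S ) $  ( d ) $  match '('
S ) $    d ) $    output S → d
d ) $    d ) $    match 'd'
) $      ) $      match ')'
$        $        accept

The string is accepted.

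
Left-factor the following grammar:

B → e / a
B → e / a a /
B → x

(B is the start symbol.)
B → e / a B'
B' → ε
B' → a /
B → x

Left-factoring transforms A → αβ₁ | αβ₂ into A → αA' and A' → β₁ | β₂
(α is the longest common prefix among the alternatives). Repeat until
no nonterminal has two alternatives with a common prefix.

Round 1: B has alternatives sharing prefix 'e / a'. Introduce B': B → e / a B'
  Add: B' → ε
  Add: B' → a /

No remaining common prefixes — done.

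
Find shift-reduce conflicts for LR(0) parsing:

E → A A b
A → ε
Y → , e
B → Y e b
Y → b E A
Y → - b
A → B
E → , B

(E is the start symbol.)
Yes — I0: [A → .] vs [E → . , B]; I3: [A → .] vs [Y → . , e]; I7: [A → .] vs [E → . , B]; I8: [A → .] vs [Y → . , e]

Augment with E' → E and build the canonical LR(0) collection (I0 = CLOSURE({[E' → . E]}), then GOTO on every symbol after a dot until no new states appear). It has 18 states:
  I0: { [A → . B], [A → .], [B → . Y e b], [E → . , B], [E → . A A b], [E' → . E], [Y → . , e], [Y → . - b], [Y → . b E A] }  — shift, reduce
  I1: { [B → . Y e b], [E → , . B], [Y → , . e], [Y → . , e], [Y → . - b], [Y → . b E A] }  — shift
  I2: { [Y → - . b] }  — shift
  I3: { [A → . B], [A → .], [B → . Y e b], [E → A . A b], [Y → . , e], [Y → . - b], [Y → . b E A] }  — shift, reduce
  I4: { [A → B .] }  — reduce
  I5: { [E' → E .] }  — accept
  I6: { [B → Y . e b] }  — shift
  I7: { [A → . B], [A → .], [B → . Y e b], [E → . , B], [E → . A A b], [Y → . , e], [Y → . - b], [Y → . b E A], [Y → b . E A] }  — shift, reduce
  I8: { [A → . B], [A → .], [B → . Y e b], [Y → . , e], [Y → . - b], [Y → . b E A], [Y → b E . A] }  — shift, reduce
  I9: { [Y → , . e] }  — shift
  I10: { [Y → b E A .] }  — reduce
  I11: { [Y → , e .] }  — reduce
  I12: { [B → Y e . b] }  — shift
  I13: { [B → Y e b .] }  — reduce
  I14: { [E → A A . b] }  — shift
  I15: { [E → A A b .] }  — reduce
  I16: { [Y → - b .] }  — reduce
  I17: { [E → , B .] }  — reduce

I0 contains reduce item [A → .] and shift items [E → . , B], [Y → . , e], [Y → . - b], [Y → . b E A] — shift-reduce conflict.
I3 contains reduce item [A → .] and shift items [Y → . , e], [Y → . - b], [Y → . b E A] — shift-reduce conflict.
I7 contains reduce item [A → .] and shift items [E → . , B], [Y → . , e], [Y → . - b], [Y → . b E A] — shift-reduce conflict.
I8 contains reduce item [A → .] and shift items [Y → . , e], [Y → . - b], [Y → . b E A] — shift-reduce conflict.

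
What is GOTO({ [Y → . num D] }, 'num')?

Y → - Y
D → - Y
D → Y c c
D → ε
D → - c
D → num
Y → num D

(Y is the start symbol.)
{ [D → . - Y], [D → . - c], [D → . Y c c], [D → . num], [D → .], [Y → . - Y], [Y → . num D], [Y → num . D] }

GOTO(I, 'num') = CLOSURE({ [A → αX.β] : [A → α.Xβ] ∈ I, X = 'num' })

Items with dot before 'num', with the dot advanced:
  [Y → . num D] → [Y → num . D]
Closure of the advanced items:
  [Y → num . D] has the dot before D: add [D → . - Y], [D → . Y c c], [D → .], [D → . - c], [D → . num]
  [D → . Y c c] has the dot before Y: add [Y → . - Y], [Y → . num D]

GOTO = { [D → . - Y], [D → . - c], [D → . Y c c], [D → . num], [D → .], [Y → . - Y], [Y → . num D], [Y → num . D] }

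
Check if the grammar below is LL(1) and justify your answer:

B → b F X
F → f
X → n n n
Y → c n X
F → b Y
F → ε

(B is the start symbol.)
Relevant sets:
  FOLLOW(F) = { 'n' }

For F:
  PREDICT(F → f) = { 'f' }
  PREDICT(F → b Y) = { 'b' }
  PREDICT(F → ε) = { 'n' }
B, X, Y have a single production, so nothing to check there.

All predict sets are disjoint. The grammar IS LL(1).

Answer: Yes, the grammar is LL(1).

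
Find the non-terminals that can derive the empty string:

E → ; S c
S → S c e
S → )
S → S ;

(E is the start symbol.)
None

There are no ε-productions, so no non-terminal can derive ε.
No non-terminals are nullable.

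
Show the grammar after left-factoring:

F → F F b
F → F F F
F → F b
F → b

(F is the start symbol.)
Left-factoring transforms A → αβ₁ | αβ₂ into A → αA' and A' → β₁ | β₂
(α is the longest common prefix among the alternatives). Repeat until
no nonterminal has two alternatives with a common prefix.

Round 1: F has alternatives sharing prefix 'F'. Introduce F': F → F F'
  Add: F' → F b
  Add: F' → F F
  Add: F' → b

Round 2: F' has alternatives sharing prefix 'F'. Introduce F'': F' → F F''
  Add: F'' → b
  Add: F'' → F

No remaining common prefixes — done.

Resulting grammar:
F → F F'
F' → F F''
F'' → b
F'' → F
F' → b
F → b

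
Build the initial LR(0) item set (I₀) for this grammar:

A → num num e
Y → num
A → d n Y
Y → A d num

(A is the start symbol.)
{ [A → . d n Y], [A → . num num e], [A' → . A] }

First, augment the grammar with A' → A
I₀ = CLOSURE({ [A' → . A] }):
  [A' → . A] has the dot before A: add [A → . num num e], [A → . d n Y]
No further items can be added.

I₀ = { [A → . d n Y], [A → . num num e], [A' → . A] }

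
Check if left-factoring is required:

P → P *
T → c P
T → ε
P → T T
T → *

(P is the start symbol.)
No, left-factoring is not needed

Left-factoring is needed when two productions for the same non-terminal
share a common prefix on the right-hand side.

Productions for P:
  P → P *
  P → T T
Productions for T:
  T → c P
  T → ε
  T → *

No common prefixes found.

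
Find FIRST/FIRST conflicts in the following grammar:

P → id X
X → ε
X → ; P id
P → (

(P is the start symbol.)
No FIRST/FIRST conflicts.

A FIRST/FIRST conflict occurs when two productions N → α and N → β for the same non-terminal have FIRST(α) ∩ FIRST(β) ≠ ∅ (with ε ∈ FIRST of a nullable right-hand side, so two nullable alternatives also conflict).

Productions for P:
  P → id X: FIRST = { 'id' }
  P → (: FIRST = { '(' }
Productions for X:
  X → ε: FIRST = { ε }
  X → ; P id: FIRST = { ';' }

All alternatives of each non-terminal have pairwise disjoint FIRST sets.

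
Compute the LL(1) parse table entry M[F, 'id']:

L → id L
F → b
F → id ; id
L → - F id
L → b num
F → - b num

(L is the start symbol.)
F → id ; id

To find M[F, 'id'], we find productions for F where 'id' is in the predict set (PREDICT(N → α) = (FIRST(α) \ {ε}) ∪ (FOLLOW(N) if α ⇒* ε)).

F → b: PREDICT = { 'b' }
F → id ; id: PREDICT = { 'id' }
  'id' is in predict set, so this production goes in M[F, 'id']
F → - b num: PREDICT = { '-' }

M[F, 'id'] = F → id ; id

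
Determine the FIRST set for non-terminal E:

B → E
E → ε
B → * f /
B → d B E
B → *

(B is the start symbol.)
{ ε }

From E → ε:
  - ε-production, so ε ∈ FIRST(E)

Collecting: FIRST(E) = { ε }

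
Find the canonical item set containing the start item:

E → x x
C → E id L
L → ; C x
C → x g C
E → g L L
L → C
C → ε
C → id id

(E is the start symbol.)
{ [E → . g L L], [E → . x x], [E' → . E] }

First, augment the grammar with E' → E
I₀ = CLOSURE({ [E' → . E] }):
  [E' → . E] has the dot before E: add [E → . x x], [E → . g L L]
No further items can be added.

I₀ = { [E → . g L L], [E → . x x], [E' → . E] }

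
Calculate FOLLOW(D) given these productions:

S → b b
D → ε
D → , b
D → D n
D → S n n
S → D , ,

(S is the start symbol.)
{ ',', 'n' }

To compute FOLLOW(D), find every occurrence of D on a right-hand side N → α D β: add FIRST(β) \ {ε}, and if β is empty or nullable also add FOLLOW(N). Iterate to a fixed point.

In D → D n: D is followed by n, add FIRST(n) \ {ε} = { 'n' }
In S → D , ,: D is followed by ',' ',', add FIRST(',' ',') \ {ε} = { ',' }

Taking the union: FOLLOW(D) = { ',', 'n' }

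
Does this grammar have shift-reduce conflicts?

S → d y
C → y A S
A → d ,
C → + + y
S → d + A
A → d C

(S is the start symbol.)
A shift-reduce conflict occurs when an LR(0) state has both:
  - a complete (reduce) item [A → α .] (dot at the end), and
  - a shift item [B → β . c γ] (dot before a terminal).

Augment with S' → S and build the canonical LR(0) collection (I0 = CLOSURE({[S' → . S]}), then GOTO on every symbol after a dot until no new states appear). It has 15 states:
  I0: { [S → . d + A], [S → . d y], [S' → . S] }  — shift
  I1: { [S' → S .] }  — accept
  I2: { [S → d . + A], [S → d . y] }  — shift
  I3: { [A → . d ,], [A → . d C], [S → d + . A] }  — shift
  I4: { [S → d y .] }  — reduce
  I5: { [S → d + A .] }  — reduce
  I6: { [A → d . ,], [A → d . C], [C → . + + y], [C → . y A S] }  — shift
  I7: { [C → + . + y] }  — shift
  I8: { [A → d , .] }  — reduce
  I9: { [A → d C .] }  — reduce
  I10: { [A → . d ,], [A → . d C], [C → y . A S] }  — shift
  I11: { [C → y A . S], [S → . d + A], [S → . d y] }  — shift
  I12: { [C → y A S .] }  — reduce
  I13: { [C → + + . y] }  — shift
  I14: { [C → + + y .] }  — reduce

No state contains both a complete item and a shift item.

Answer: No shift-reduce conflicts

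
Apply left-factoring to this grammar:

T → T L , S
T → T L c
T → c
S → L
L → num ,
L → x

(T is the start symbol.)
T → T L T'
T' → , S
T' → c
T → c
S → L
L → num ,
L → x

Left-factoring transforms A → αβ₁ | αβ₂ into A → αA' and A' → β₁ | β₂
(α is the longest common prefix among the alternatives). Repeat until
no nonterminal has two alternatives with a common prefix.

Round 1: T has alternatives sharing prefix 'T L'. Introduce T': T → T L T'
  Add: T' → , S
  Add: T' → c

No remaining common prefixes — done.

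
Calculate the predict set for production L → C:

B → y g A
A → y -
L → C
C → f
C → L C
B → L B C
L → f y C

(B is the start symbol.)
PREDICT(L → C) = (FIRST(RHS) \ {ε}) ∪ (FOLLOW(L) if ε ∈ FIRST(RHS), i.e. RHS ⇒* ε)
FIRST(C) = { 'f' }
FIRST(C) = { 'f' }
ε ∉ FIRST(C), so FOLLOW(L) is not added.
PREDICT(L → C) = { 'f' }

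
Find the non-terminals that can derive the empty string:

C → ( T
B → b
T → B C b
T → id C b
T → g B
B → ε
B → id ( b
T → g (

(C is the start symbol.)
A non-terminal is nullable if it can derive ε (the empty string): either it has an ε-production, or it has a production whose right-hand side consists entirely of nullable non-terminals.

ε-productions: B → ε
So B is immediately nullable.
No further non-terminal can be added: every production for the remaining non-terminals contains a terminal or a non-nullable non-terminal.
Nullable = { 'B' }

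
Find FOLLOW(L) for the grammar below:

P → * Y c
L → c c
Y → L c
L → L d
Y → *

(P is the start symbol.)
{ 'c', 'd' }

In Y → L c: L is followed by c, add FIRST(c) \ {ε} = { 'c' }
In L → L d: L is followed by d, add FIRST(d) \ {ε} = { 'd' }

Taking the union: FOLLOW(L) = { 'c', 'd' }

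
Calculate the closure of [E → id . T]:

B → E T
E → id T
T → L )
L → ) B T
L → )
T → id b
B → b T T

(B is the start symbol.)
To compute CLOSURE, for each item [A → α.Bβ] where B is a non-terminal, add [B → .γ] for all productions B → γ; repeat for the newly added items until nothing changes.

Start with: [E → id . T]
  [E → id . T] has the dot before T: add [T → . L )], [T → . id b]
  [T → . L )] has the dot before L: add [L → . ) B T], [L → . )]
No further items can be added.

CLOSURE = { [E → id . T], [L → . ) B T], [L → . )], [T → . L )], [T → . id b] }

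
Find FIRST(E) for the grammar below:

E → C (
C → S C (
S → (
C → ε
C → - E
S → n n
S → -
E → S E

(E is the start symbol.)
{ '(', '-', 'n' }

FIRST sets of the other non-terminals involved (by the same procedure, iterated to a fixed point):
  FIRST(C) = { '(', '-', 'n', ε }
  FIRST(S) = { '(', '-', 'n' }

From E → C (:
  - C is a non-terminal: add FIRST(C) \ {ε} = { '(', '-', 'n' }
    C is nullable, so continue to the next symbol
  - '(' is a terminal: add '(' and stop
From E → S E:
  - S is a non-terminal: add FIRST(S) \ {ε} = { '(', '-', 'n' }
    S is not nullable, so stop

Collecting: FIRST(E) = { '(', '-', 'n' }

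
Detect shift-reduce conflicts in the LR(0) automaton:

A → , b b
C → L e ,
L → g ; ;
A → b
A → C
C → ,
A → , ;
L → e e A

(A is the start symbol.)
A shift-reduce conflict occurs when an LR(0) state has both:
  - a complete (reduce) item [A → α .] (dot at the end), and
  - a shift item [B → β . c γ] (dot before a terminal).

Augment with A' → A and build the canonical LR(0) collection (I0 = CLOSURE({[A' → . A]}), then GOTO on every symbol after a dot until no new states appear). It has 17 states:
  I0: { [A → . , ;], [A → . , b b], [A → . C], [A → . b], [A' → . A], [C → . ,], [C → . L e ,], [L → . e e A], [L → . g ; ;] }  — shift
  I1: { [A → , . ;], [A → , . b b], [C → , .] }  — shift, reduce
  I2: { [A' → A .] }  — accept
  I3: { [A → C .] }  — reduce
  I4: { [C → L . e ,] }  — shift
  I5: { [A → b .] }  — reduce
  I6: { [L → e . e A] }  — shift
  I7: { [L → g . ; ;] }  — shift
  I8: { [L → g ; . ;] }  — shift
  I9: { [L → g ; ; .] }  — reduce
  I10: { [A → . , ;], [A → . , b b], [A → . C], [A → . b], [C → . ,], [C → . L e ,], [L → . e e A], [L → . g ; ;], [L → e e . A] }  — shift
  I11: { [L → e e A .] }  — reduce
  I12: { [C → L e . ,] }  — shift
  I13: { [C → L e , .] }  — reduce
  I14: { [A → , ; .] }  — reduce
  I15: { [A → , b . b] }  — shift
  I16: { [A → , b b .] }  — reduce

I1 contains reduce item [C → , .] and shift items [A → , . ;], [A → , . b b] — shift-reduce conflict.

Answer: Yes — I1: [C → , .] vs [A → , . ;]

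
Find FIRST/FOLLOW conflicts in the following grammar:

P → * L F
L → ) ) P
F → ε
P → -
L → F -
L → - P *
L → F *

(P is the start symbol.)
No FIRST/FOLLOW conflicts.

A FIRST/FOLLOW conflict occurs when a non-terminal N has a nullable alternative N → β (β ⇒* ε) and another alternative N → α with FIRST(α) ∩ FOLLOW(N) ≠ ∅: on such a lookahead the parser cannot decide between expanding α and letting N vanish via β.

Nullable non-terminals: F.
F has a nullable alternative but only one production, so nothing to check.

L, P have no nullable alternative, so no FIRST/FOLLOW check is needed there.

No FIRST/FOLLOW conflicts found.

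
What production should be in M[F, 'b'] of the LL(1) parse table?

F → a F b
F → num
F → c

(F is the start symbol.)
To find M[F, 'b'], we find productions for F where 'b' is in the predict set (PREDICT(N → α) = (FIRST(α) \ {ε}) ∪ (FOLLOW(N) if α ⇒* ε)).

F → a F b: PREDICT = { 'a' }
F → num: PREDICT = { 'num' }
F → c: PREDICT = { 'c' }

M[F, 'b'] is empty (no production applies)

Answer: Empty (error entry)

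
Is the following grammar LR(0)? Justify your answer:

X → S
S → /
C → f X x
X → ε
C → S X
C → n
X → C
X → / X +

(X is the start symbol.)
A grammar is LR(0) if no state in the canonical LR(0) collection has:
  - both a shift item (dot before a terminal) and a complete item (shift-reduce conflict), or
  - two or more complete items (reduce-reduce conflict; the accept item [X' → X .] counts as a complete item here).

Augment with X' → X and build the canonical LR(0) collection (I0 = CLOSURE({[X' → . X]}), then GOTO on every symbol after a dot until no new states appear). It has 12 states:
  I0: { [C → . S X], [C → . f X x], [C → . n], [S → . /], [X → . / X +], [X → . C], [X → . S], [X → .], [X' → . X] }  — shift, reduce
  I1: { [C → . S X], [C → . f X x], [C → . n], [S → . /], [S → / .], [X → . / X +], [X → . C], [X → . S], [X → .], [X → / . X +] }  — shift, 2 reduces
  I2: { [X → C .] }  — reduce
  I3: { [C → . S X], [C → . f X x], [C → . n], [C → S . X], [S → . /], [X → . / X +], [X → . C], [X → . S], [X → .], [X → S .] }  — shift, 2 reduces
  I4: { [X' → X .] }  — accept
  I5: { [C → . S X], [C → . f X x], [C → . n], [C → f . X x], [S → . /], [X → . / X +], [X → . C], [X → . S], [X → .] }  — shift, reduce
  I6: { [C → n .] }  — reduce
  I7: { [C → f X . x] }  — shift
  I8: { [C → f X x .] }  — reduce
  I9: { [C → S X .] }  — reduce
  I10: { [X → / X . +] }  — shift
  I11: { [X → / X + .] }  — reduce

Conflict in state I0:
  Shift-reduce conflict between [X → .] and [C → . f X x]
So the grammar is NOT LR(0).

Answer: No. Shift-reduce conflict between [X → .] and [C → . f X x]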